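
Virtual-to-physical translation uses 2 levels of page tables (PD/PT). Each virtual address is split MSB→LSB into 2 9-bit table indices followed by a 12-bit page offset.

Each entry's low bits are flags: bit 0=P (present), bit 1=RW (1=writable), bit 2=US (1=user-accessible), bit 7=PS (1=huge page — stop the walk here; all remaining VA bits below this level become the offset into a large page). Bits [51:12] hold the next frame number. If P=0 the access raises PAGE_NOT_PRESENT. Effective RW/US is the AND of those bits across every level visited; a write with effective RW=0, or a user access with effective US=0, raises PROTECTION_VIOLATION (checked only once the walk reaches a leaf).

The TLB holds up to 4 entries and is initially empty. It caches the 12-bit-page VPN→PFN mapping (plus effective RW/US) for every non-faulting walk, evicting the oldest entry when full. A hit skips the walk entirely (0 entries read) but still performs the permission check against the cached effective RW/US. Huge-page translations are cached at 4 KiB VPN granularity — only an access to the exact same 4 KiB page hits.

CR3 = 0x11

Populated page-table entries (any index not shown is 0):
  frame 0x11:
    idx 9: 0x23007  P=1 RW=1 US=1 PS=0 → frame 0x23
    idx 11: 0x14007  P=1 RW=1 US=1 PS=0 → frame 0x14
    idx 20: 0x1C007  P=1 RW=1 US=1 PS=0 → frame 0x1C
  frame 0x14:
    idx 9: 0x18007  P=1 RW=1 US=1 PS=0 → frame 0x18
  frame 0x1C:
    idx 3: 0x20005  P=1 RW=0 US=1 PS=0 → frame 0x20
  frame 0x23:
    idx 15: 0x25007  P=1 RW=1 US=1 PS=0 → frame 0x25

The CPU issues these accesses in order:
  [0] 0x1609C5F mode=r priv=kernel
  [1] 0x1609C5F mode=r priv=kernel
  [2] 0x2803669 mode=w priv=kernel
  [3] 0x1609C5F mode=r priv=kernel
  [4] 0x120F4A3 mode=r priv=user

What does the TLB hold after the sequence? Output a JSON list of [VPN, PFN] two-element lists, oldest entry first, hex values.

Per-access translation:
#0 VA=0x1609C5F (r,kernel):
  L0: frame=0x11 idx=11 entry=0x14007 [P=1 RW=1 US=1 PS=0]
  L1: frame=0x14 idx=9 entry=0x18007 [P=1 RW=1 US=1 PS=0]
  → PA=0x18C5F  (2 entries read)
#1 VA=0x1609C5F (r,kernel):
  TLB hit vpn=0x1609 → PA=0x18C5F
#2 VA=0x2803669 (w,kernel):
  L0: frame=0x11 idx=20 entry=0x1C007 [P=1 RW=1 US=1 PS=0]
  L1: frame=0x1C idx=3 entry=0x20005 [P=1 RW=0 US=1 PS=0]
  ⇒ fault: PROTECTION_VIOLATION  — 2 lookups
#3 VA=0x1609C5F (r,kernel):
  TLB hit vpn=0x1609 → PA=0x18C5F
#4 VA=0x120F4A3 (r,user):
  L0: frame=0x11 idx=9 entry=0x23007 [P=1 RW=1 US=1 PS=0]
  L1: frame=0x23 idx=15 entry=0x25007 [P=1 RW=1 US=1 PS=0]
  → PA=0x254A3  (2 entries read)

TLB: [["0x1609", "0x18"], ["0x120F", "0x25"]]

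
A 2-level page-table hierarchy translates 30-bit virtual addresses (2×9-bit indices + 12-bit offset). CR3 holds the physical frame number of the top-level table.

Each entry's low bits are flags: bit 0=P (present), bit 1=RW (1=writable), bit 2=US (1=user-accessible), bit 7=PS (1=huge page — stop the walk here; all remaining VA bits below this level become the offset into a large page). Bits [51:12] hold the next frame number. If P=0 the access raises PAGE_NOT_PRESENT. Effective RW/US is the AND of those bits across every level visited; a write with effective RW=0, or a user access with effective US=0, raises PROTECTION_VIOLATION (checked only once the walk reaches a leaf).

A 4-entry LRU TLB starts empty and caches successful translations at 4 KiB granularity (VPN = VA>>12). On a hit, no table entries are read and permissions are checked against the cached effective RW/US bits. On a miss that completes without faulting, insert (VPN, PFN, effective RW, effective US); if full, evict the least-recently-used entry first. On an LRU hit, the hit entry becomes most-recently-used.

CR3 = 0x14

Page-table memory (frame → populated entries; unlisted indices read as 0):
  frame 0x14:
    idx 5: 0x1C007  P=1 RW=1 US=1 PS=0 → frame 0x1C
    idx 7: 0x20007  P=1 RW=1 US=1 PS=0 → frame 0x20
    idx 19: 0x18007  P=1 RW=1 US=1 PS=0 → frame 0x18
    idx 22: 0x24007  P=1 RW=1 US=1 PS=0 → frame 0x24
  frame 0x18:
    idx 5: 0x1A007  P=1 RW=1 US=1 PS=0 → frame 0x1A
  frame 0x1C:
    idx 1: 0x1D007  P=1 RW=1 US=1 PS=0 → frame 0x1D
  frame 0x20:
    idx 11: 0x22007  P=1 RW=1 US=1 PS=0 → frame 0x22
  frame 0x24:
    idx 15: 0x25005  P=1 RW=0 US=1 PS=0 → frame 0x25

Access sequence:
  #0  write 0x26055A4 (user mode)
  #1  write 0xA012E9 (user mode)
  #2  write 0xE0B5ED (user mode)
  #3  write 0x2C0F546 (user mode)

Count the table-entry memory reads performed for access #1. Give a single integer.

Trace:
#0 VA=0x26055A4 (w,user):
  L0: frame=0x14 idx=19 entry=0x18007 [P=1 RW=1 US=1 PS=0]
  L1: frame=0x18 idx=5 entry=0x1A007 [P=1 RW=1 US=1 PS=0]
  ✓ 0x1A5A4  — 2 lookups
#1 VA=0xA012E9 (w,user):
  L0: frame=0x14 idx=5 entry=0x1C007 [P=1 RW=1 US=1 PS=0]
  L1: frame=0x1C idx=1 entry=0x1D007 [P=1 RW=1 US=1 PS=0]
  ✓ 0x1D2E9  — 2 lookups
#2 VA=0xE0B5ED (w,user):
  L0: frame=0x14 idx=7 entry=0x20007 [P=1 RW=1 US=1 PS=0]
  L1: frame=0x20 idx=11 entry=0x22007 [P=1 RW=1 US=1 PS=0]
  ✓ 0x225ED  — 2 lookups
#3 VA=0x2C0F546 (w,user):
  L0: frame=0x14 idx=22 entry=0x24007 [P=1 RW=1 US=1 PS=0]
  L1: frame=0x24 idx=15 entry=0x25005 [P=1 RW=0 US=1 PS=0]
  → PROTECTION_VIOLATION  (2 entries read)

Entries read for #1: 2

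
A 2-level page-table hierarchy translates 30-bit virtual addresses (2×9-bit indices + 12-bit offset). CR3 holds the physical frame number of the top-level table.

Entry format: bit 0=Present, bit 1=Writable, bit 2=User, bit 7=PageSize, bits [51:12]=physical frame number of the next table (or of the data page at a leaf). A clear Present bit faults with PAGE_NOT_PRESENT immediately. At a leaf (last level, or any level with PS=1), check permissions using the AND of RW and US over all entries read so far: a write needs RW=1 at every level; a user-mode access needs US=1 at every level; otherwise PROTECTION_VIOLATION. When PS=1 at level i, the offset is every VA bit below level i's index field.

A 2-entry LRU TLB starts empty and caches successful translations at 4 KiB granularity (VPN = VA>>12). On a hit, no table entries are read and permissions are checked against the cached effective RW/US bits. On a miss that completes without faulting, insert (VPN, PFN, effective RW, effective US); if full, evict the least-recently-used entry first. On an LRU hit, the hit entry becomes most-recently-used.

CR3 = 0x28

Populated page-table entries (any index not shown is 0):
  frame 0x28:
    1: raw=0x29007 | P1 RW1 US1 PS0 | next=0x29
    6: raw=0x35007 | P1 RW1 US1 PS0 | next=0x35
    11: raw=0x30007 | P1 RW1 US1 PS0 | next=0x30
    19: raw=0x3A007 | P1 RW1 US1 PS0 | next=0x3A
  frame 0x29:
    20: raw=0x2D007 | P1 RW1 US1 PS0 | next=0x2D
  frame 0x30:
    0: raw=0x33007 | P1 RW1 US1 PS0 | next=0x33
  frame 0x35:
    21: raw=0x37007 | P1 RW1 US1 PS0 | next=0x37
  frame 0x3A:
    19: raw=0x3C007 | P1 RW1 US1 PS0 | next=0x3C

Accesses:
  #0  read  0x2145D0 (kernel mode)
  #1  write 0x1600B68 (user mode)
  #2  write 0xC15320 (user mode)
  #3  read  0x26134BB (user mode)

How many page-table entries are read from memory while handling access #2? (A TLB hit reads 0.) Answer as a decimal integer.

Per-access translation:
#0 VA=0x2145D0 (r,kernel):
  lvl0: tbl 0x28, slot 1 ⇒ 0x29007 (P1/RW1/US1/PS0)
  lvl1: tbl 0x29, slot 20 ⇒ 0x2D007 (P1/RW1/US1/PS0)
  → PA=0x2D5D0  (2 entries read)
#1 VA=0x1600B68 (w,user):
  lvl0: tbl 0x28, slot 11 ⇒ 0x30007 (P1/RW1/US1/PS0)
  lvl1: tbl 0x30, slot 0 ⇒ 0x33007 (P1/RW1/US1/PS0)
  → PA=0x33B68  (2 entries read)
#2 VA=0xC15320 (w,user):
  lvl0: tbl 0x28, slot 6 ⇒ 0x35007 (P1/RW1/US1/PS0)
  lvl1: tbl 0x35, slot 21 ⇒ 0x37007 (P1/RW1/US1/PS0)
  → PA=0x37320  (2 entries read)
#3 VA=0x26134BB (r,user):
  lvl0: tbl 0x28, slot 19 ⇒ 0x3A007 (P1/RW1/US1/PS0)
  lvl1: tbl 0x3A, slot 19 ⇒ 0x3C007 (P1/RW1/US1/PS0)
  → PA=0x3C4BB  (2 entries read)

Entries read for #2: 2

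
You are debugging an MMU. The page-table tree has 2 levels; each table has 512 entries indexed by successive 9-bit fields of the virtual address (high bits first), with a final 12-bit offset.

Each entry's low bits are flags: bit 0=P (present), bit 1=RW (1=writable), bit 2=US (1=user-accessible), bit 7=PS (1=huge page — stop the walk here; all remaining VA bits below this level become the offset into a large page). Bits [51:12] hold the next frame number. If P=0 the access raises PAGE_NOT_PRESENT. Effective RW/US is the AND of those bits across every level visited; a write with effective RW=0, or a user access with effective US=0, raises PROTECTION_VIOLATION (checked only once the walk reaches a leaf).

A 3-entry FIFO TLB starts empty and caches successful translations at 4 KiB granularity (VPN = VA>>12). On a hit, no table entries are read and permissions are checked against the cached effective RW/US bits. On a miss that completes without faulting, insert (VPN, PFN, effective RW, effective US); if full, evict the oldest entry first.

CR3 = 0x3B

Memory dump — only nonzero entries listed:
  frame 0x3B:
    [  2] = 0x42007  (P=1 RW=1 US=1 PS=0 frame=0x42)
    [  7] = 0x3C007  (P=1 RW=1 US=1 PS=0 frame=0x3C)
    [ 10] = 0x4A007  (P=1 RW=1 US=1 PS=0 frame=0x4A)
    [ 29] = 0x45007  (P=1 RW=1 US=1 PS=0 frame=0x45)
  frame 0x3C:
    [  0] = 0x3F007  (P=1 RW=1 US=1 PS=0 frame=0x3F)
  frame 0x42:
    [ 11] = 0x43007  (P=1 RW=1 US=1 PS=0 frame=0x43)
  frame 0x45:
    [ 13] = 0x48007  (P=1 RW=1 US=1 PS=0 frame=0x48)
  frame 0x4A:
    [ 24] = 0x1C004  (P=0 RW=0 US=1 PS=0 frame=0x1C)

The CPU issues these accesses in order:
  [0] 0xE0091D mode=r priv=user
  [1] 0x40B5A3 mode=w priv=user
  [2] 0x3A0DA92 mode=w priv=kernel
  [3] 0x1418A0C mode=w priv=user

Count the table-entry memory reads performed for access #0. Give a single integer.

Trace:
#0 VA=0xE0091D (r,user):
  L0 @0x3B[7] → 0x3C007  P=1,RW=1,US=1,PS=0
  L1 @0x3C[0] → 0x3F007  P=1,RW=1,US=1,PS=0
  ⇒ phys 0x3F91D  [2 reads]
#1 VA=0x40B5A3 (w,user):
  L0 @0x3B[2] → 0x42007  P=1,RW=1,US=1,PS=0
  L1 @0x42[11] → 0x43007  P=1,RW=1,US=1,PS=0
  ⇒ phys 0x435A3  [2 reads]
#2 VA=0x3A0DA92 (w,kernel):
  L0 @0x3B[29] → 0x45007  P=1,RW=1,US=1,PS=0
  L1 @0x45[13] → 0x48007  P=1,RW=1,US=1,PS=0
  ⇒ phys 0x48A92  [2 reads]
#3 VA=0x1418A0C (w,user):
  L0 @0x3B[10] → 0x4A007  P=1,RW=1,US=1,PS=0
  L1 @0x4A[24] → 0x1C004  P=0,RW=0,US=1,PS=0
  → PAGE_NOT_PRESENT  (2 entries read)

Entries read for #0: 2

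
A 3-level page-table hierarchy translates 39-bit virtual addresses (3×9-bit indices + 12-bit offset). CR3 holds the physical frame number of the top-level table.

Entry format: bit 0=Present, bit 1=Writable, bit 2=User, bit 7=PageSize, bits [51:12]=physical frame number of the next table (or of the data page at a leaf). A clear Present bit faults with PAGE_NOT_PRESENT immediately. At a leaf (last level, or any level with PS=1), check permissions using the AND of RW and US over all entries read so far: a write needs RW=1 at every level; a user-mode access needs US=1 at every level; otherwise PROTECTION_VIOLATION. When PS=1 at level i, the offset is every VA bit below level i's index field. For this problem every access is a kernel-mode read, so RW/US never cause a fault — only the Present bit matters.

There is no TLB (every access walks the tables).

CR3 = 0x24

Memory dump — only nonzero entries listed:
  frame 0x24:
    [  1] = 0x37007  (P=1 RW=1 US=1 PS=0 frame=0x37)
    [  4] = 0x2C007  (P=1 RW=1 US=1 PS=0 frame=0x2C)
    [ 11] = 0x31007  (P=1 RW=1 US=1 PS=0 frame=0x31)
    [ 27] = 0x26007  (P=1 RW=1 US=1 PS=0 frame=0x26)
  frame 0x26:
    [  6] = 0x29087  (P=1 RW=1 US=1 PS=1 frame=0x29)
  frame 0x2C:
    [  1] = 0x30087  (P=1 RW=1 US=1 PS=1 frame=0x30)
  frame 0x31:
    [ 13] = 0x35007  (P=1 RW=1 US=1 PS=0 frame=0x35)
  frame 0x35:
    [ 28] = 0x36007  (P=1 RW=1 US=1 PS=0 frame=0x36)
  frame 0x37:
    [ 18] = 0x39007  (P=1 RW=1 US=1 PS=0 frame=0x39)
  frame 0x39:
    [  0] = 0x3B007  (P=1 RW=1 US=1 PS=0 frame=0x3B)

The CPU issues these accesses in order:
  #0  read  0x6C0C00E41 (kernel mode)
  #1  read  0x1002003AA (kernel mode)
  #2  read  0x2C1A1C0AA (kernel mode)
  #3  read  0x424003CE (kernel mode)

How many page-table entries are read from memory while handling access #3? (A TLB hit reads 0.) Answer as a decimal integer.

Per-access translation:
#0 VA=0x6C0C00E41 (r,kernel):
  L0: frame=0x24 idx=27 entry=0x26007 [P=1 RW=1 US=1 PS=0]
  L1: frame=0x26 idx=6 entry=0x29087 [P=1 RW=1 US=1 PS=1]
  → PA=0x29E41 (huge @L1)  (2 entries read)
#1 VA=0x1002003AA (r,kernel):
  L0: frame=0x24 idx=4 entry=0x2C007 [P=1 RW=1 US=1 PS=0]
  L1: frame=0x2C idx=1 entry=0x30087 [P=1 RW=1 US=1 PS=1]
  → PA=0x303AA (huge @L1)  (2 entries read)
#2 VA=0x2C1A1C0AA (r,kernel):
  L0: frame=0x24 idx=11 entry=0x31007 [P=1 RW=1 US=1 PS=0]
  L1: frame=0x31 idx=13 entry=0x35007 [P=1 RW=1 US=1 PS=0]
  L2: frame=0x35 idx=28 entry=0x36007 [P=1 RW=1 US=1 PS=0]
  → PA=0x360AA  (3 entries read)
#3 VA=0x424003CE (r,kernel):
  L0: frame=0x24 idx=1 entry=0x37007 [P=1 RW=1 US=1 PS=0]
  L1: frame=0x37 idx=18 entry=0x39007 [P=1 RW=1 US=1 PS=0]
  L2: frame=0x39 idx=0 entry=0x3B007 [P=1 RW=1 US=1 PS=0]
  → PA=0x3B3CE  (3 entries read)

Entries read for #3: 3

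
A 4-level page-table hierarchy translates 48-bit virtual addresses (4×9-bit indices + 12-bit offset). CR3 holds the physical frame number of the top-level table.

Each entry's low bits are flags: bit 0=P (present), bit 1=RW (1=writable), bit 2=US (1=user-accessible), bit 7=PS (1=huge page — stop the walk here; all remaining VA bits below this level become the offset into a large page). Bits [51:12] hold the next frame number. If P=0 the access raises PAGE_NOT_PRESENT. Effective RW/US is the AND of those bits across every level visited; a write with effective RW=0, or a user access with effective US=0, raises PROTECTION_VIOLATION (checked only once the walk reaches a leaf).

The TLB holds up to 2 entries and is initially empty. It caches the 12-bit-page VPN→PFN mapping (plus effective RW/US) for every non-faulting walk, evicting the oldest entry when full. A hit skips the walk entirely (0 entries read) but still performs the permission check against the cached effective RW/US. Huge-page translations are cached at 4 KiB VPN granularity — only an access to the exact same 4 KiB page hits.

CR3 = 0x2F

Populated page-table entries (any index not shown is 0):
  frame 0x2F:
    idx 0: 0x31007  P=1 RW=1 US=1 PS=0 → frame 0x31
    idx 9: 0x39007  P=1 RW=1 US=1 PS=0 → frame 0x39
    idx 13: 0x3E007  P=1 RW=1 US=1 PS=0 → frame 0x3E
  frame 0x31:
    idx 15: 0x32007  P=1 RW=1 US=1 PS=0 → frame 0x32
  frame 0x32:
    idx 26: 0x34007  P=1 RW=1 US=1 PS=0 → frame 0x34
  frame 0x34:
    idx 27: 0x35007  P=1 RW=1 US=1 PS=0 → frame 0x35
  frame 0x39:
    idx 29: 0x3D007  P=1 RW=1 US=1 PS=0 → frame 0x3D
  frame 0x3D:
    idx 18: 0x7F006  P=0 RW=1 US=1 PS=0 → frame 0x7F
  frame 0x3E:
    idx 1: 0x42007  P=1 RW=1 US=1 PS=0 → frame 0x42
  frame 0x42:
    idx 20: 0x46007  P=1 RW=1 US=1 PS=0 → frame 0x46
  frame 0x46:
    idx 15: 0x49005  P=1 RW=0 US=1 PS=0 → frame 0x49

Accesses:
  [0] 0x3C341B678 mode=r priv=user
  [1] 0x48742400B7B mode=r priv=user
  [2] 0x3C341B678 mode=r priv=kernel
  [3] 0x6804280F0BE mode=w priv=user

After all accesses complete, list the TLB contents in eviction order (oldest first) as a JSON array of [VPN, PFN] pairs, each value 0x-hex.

Per-access translation:
#0 VA=0x3C341B678 (r,user):
  L0 @0x2F[0] → 0x31007  P=1,RW=1,US=1,PS=0
  L1 @0x31[15] → 0x32007  P=1,RW=1,US=1,PS=0
  L2 @0x32[26] → 0x34007  P=1,RW=1,US=1,PS=0
  L3 @0x34[27] → 0x35007  P=1,RW=1,US=1,PS=0
  ⇒ phys 0x35678  [4 reads]
#1 VA=0x48742400B7B (r,user):
  L0 @0x2F[9] → 0x39007  P=1,RW=1,US=1,PS=0
  L1 @0x39[29] → 0x3D007  P=1,RW=1,US=1,PS=0
  L2 @0x3D[18] → 0x7F006  P=0,RW=1,US=1,PS=0
  ✗ PAGE_NOT_PRESENT  [3 reads]
#2 VA=0x3C341B678 (r,kernel):
  TLB hit vpn=0x3C341B → PA=0x35678
#3 VA=0x6804280F0BE (w,user):
  L0 @0x2F[13] → 0x3E007  P=1,RW=1,US=1,PS=0
  L1 @0x3E[1] → 0x42007  P=1,RW=1,US=1,PS=0
  L2 @0x42[20] → 0x46007  P=1,RW=1,US=1,PS=0
  L3 @0x46[15] → 0x49005  P=1,RW=0,US=1,PS=0
  ✗ PROTECTION_VIOLATION  [4 reads]

TLB: [["0x3C341B", "0x35"]]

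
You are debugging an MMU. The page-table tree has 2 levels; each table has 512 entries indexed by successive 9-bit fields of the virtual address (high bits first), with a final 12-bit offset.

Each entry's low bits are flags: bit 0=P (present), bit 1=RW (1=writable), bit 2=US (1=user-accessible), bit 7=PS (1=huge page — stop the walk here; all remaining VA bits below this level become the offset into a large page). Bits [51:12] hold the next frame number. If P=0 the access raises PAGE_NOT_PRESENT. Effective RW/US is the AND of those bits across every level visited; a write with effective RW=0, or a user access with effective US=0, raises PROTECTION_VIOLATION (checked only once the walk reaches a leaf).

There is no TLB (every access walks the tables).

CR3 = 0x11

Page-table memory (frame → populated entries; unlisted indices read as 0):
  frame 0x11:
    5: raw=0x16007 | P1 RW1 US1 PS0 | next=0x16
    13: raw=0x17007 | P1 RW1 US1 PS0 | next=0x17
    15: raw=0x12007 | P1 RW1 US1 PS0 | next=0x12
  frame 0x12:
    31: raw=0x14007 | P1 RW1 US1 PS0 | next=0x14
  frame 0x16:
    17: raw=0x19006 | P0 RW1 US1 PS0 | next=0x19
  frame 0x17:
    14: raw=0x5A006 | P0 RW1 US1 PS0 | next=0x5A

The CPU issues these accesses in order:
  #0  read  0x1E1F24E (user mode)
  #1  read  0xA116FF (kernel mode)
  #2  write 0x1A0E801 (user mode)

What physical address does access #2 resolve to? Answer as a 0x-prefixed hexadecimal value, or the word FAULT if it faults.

Walk each access:
#0 VA=0x1E1F24E (r,user):
  L0: frame=0x11 idx=15 entry=0x12007 [P=1 RW=1 US=1 PS=0]
  L1: frame=0x12 idx=31 entry=0x14007 [P=1 RW=1 US=1 PS=0]
  → PA=0x1424E  (2 entries read)
#1 VA=0xA116FF (r,kernel):
  L0: frame=0x11 idx=5 entry=0x16007 [P=1 RW=1 US=1 PS=0]
  L1: frame=0x16 idx=17 entry=0x19006 [P=0 RW=1 US=1 PS=0]
  ⇒ fault: PAGE_NOT_PRESENT  — 2 lookups
#2 VA=0x1A0E801 (w,user):
  L0: frame=0x11 idx=13 entry=0x17007 [P=1 RW=1 US=1 PS=0]
  L1: frame=0x17 idx=14 entry=0x5A006 [P=0 RW=1 US=1 PS=0]
  ⇒ fault: PAGE_NOT_PRESENT  — 2 lookups

Access #2 PA: FAULT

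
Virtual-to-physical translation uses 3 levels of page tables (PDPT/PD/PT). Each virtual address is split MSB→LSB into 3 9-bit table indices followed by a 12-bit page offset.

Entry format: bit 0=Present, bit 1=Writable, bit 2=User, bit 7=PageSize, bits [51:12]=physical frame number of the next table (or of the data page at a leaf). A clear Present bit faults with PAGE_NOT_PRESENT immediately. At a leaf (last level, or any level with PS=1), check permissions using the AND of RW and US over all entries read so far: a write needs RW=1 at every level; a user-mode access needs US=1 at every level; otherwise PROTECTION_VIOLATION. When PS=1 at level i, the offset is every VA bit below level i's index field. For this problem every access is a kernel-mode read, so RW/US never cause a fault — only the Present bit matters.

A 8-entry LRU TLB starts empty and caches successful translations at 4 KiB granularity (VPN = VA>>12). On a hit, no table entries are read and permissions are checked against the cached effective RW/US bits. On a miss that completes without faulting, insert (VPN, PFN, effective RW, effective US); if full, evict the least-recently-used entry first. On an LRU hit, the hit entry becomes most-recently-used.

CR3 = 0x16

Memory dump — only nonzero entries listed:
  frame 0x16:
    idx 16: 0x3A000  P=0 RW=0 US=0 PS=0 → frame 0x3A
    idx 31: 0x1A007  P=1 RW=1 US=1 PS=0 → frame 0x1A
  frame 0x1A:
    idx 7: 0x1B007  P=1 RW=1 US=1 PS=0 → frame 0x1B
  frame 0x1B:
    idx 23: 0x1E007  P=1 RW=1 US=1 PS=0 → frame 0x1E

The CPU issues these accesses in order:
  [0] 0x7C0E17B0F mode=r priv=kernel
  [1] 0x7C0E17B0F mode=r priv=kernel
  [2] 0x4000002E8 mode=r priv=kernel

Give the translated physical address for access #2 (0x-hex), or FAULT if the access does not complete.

Trace:
#0 VA=0x7C0E17B0F (r,kernel):
  L0 @0x16[31] → 0x1A007  P=1,RW=1,US=1,PS=0
  L1 @0x1A[7] → 0x1B007  P=1,RW=1,US=1,PS=0
  L2 @0x1B[23] → 0x1E007  P=1,RW=1,US=1,PS=0
  ⇒ phys 0x1EB0F  [3 reads]
#1 VA=0x7C0E17B0F (r,kernel):
  TLB hit vpn=0x7C0E17 → PA=0x1EB0F
#2 VA=0x4000002E8 (r,kernel):
  L0 @0x16[16] → 0x3A000  P=0,RW=0,US=0,PS=0
  ⇒ fault: PAGE_NOT_PRESENT  — 1 lookups

Access #2 PA: FAULT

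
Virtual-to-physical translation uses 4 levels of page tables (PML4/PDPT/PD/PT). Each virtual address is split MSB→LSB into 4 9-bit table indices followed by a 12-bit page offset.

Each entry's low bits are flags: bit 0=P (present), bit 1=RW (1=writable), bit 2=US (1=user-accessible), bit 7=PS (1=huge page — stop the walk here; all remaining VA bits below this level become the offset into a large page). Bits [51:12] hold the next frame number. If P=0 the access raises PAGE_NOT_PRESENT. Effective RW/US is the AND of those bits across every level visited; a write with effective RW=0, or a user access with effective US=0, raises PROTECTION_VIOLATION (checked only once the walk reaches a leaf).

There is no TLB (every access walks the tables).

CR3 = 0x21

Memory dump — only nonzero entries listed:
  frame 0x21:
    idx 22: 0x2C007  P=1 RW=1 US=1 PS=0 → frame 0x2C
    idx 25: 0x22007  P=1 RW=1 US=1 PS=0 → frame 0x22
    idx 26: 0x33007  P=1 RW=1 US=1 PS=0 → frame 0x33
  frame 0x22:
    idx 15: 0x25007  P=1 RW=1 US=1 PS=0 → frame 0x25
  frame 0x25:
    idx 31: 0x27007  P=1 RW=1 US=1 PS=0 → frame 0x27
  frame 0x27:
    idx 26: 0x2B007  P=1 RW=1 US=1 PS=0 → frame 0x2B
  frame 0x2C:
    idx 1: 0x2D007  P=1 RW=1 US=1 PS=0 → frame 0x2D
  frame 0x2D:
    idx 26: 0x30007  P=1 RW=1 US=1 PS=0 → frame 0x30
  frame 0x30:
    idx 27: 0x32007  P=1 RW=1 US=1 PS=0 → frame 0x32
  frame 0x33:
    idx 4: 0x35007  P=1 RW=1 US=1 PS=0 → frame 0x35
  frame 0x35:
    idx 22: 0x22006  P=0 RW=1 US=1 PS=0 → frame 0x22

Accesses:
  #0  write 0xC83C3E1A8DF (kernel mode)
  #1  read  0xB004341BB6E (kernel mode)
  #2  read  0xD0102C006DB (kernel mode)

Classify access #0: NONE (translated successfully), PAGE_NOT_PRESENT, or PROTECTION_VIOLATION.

Per-access translation:
#0 VA=0xC83C3E1A8DF (w,kernel):
  L0: frame=0x21 idx=25 entry=0x22007 [P=1 RW=1 US=1 PS=0]
  L1: frame=0x22 idx=15 entry=0x25007 [P=1 RW=1 US=1 PS=0]
  L2: frame=0x25 idx=31 entry=0x27007 [P=1 RW=1 US=1 PS=0]
  L3: frame=0x27 idx=26 entry=0x2B007 [P=1 RW=1 US=1 PS=0]
  ✓ 0x2B8DF  — 4 lookups
#1 VA=0xB004341BB6E (r,kernel):
  L0: frame=0x21 idx=22 entry=0x2C007 [P=1 RW=1 US=1 PS=0]
  L1: frame=0x2C idx=1 entry=0x2D007 [P=1 RW=1 US=1 PS=0]
  L2: frame=0x2D idx=26 entry=0x30007 [P=1 RW=1 US=1 PS=0]
  L3: frame=0x30 idx=27 entry=0x32007 [P=1 RW=1 US=1 PS=0]
  ✓ 0x32B6E  — 4 lookups
#2 VA=0xD0102C006DB (r,kernel):
  L0: frame=0x21 idx=26 entry=0x33007 [P=1 RW=1 US=1 PS=0]
  L1: frame=0x33 idx=4 entry=0x35007 [P=1 RW=1 US=1 PS=0]
  L2: frame=0x35 idx=22 entry=0x22006 [P=0 RW=1 US=1 PS=0]
  ✗ PAGE_NOT_PRESENT  [3 reads]

Access #0 fault: NONE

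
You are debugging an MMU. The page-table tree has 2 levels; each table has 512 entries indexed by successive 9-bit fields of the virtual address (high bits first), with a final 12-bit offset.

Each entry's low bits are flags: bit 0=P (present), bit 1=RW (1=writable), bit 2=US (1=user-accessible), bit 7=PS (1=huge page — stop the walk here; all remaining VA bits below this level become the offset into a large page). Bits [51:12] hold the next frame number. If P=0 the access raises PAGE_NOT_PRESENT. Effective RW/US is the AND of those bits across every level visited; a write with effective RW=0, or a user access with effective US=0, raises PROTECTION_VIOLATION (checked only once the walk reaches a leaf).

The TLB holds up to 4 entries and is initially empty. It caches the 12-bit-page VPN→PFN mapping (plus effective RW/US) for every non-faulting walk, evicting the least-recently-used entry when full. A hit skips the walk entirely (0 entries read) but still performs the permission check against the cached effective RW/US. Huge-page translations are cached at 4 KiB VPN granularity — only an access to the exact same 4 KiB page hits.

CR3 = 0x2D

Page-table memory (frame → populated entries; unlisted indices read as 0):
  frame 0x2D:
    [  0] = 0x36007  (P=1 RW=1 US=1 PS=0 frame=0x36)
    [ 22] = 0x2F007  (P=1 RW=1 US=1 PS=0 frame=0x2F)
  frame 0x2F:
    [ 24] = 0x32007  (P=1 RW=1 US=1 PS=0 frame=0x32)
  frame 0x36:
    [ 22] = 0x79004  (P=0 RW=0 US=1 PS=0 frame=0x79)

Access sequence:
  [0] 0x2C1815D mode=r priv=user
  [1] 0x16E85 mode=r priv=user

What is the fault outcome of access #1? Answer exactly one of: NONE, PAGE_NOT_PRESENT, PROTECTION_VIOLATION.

Per-access translation:
#0 VA=0x2C1815D (r,user):
  [0] read 0x2D idx=22: raw=0x2F007 flags P=1 W=1 U=1 S=0
  [1] read 0x2F idx=24: raw=0x32007 flags P=1 W=1 U=1 S=0
  ✓ 0x3215D  — 2 lookups
#1 VA=0x16E85 (r,user):
  [0] read 0x2D idx=0: raw=0x36007 flags P=1 W=1 U=1 S=0
  [1] read 0x36 idx=22: raw=0x79004 flags P=0 W=0 U=1 S=0
  ✗ PAGE_NOT_PRESENT  [2 reads]

Access #1 fault: PAGE_NOT_PRESENT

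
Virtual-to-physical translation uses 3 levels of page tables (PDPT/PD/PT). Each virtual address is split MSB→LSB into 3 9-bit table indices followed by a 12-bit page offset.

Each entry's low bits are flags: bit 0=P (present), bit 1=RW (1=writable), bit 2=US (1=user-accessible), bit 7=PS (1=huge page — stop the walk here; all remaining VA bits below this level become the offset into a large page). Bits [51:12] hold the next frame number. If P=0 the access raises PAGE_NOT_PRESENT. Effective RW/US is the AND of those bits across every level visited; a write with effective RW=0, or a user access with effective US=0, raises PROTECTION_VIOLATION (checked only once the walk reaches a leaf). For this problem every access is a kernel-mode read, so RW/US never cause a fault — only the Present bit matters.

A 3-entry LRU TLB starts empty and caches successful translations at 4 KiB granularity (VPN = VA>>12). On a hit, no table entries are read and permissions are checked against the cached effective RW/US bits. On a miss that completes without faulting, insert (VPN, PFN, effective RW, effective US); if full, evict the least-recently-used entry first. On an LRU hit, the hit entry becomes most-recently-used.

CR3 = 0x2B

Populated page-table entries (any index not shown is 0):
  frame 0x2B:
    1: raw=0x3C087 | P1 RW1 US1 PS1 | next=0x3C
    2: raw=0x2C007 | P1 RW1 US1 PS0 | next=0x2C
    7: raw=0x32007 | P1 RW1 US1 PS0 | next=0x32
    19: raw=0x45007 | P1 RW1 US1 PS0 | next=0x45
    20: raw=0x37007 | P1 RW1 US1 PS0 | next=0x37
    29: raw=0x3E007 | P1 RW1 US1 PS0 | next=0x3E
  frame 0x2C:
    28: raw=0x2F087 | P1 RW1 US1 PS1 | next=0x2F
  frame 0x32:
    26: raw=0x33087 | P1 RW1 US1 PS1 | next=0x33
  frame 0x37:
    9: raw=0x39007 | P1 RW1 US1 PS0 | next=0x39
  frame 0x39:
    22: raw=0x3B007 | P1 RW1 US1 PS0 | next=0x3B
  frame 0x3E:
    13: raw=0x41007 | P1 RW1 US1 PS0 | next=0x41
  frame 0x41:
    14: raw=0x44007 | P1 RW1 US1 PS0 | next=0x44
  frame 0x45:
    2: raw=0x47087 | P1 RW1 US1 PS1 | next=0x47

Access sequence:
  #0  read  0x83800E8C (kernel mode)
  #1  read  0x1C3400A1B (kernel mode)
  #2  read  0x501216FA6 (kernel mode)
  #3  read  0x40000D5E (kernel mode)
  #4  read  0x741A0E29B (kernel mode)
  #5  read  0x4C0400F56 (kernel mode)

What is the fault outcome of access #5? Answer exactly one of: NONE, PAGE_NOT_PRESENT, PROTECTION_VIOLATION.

Walk each access:
#0 VA=0x83800E8C (r,kernel):
  L0: frame=0x2B idx=2 entry=0x2C007 [P=1 RW=1 US=1 PS=0]
  L1: frame=0x2C idx=28 entry=0x2F087 [P=1 RW=1 US=1 PS=1]
  → PA=0x2FE8C (huge @L1)  (2 entries read)
#1 VA=0x1C3400A1B (r,kernel):
  L0: frame=0x2B idx=7 entry=0x32007 [P=1 RW=1 US=1 PS=0]
  L1: frame=0x32 idx=26 entry=0x33087 [P=1 RW=1 US=1 PS=1]
  → PA=0x33A1B (huge @L1)  (2 entries read)
#2 VA=0x501216FA6 (r,kernel):
  L0: frame=0x2B idx=20 entry=0x37007 [P=1 RW=1 US=1 PS=0]
  L1: frame=0x37 idx=9 entry=0x39007 [P=1 RW=1 US=1 PS=0]
  L2: frame=0x39 idx=22 entry=0x3B007 [P=1 RW=1 US=1 PS=0]
  → PA=0x3BFA6  (3 entries read)
#3 VA=0x40000D5E (r,kernel):
  L0: frame=0x2B idx=1 entry=0x3C087 [P=1 RW=1 US=1 PS=1]
  → PA=0x3CD5E (huge @L0)  (1 entries read)
#4 VA=0x741A0E29B (r,kernel):
  L0: frame=0x2B idx=29 entry=0x3E007 [P=1 RW=1 US=1 PS=0]
  L1: frame=0x3E idx=13 entry=0x41007 [P=1 RW=1 US=1 PS=0]
  L2: frame=0x41 idx=14 entry=0x44007 [P=1 RW=1 US=1 PS=0]
  → PA=0x4429B  (3 entries read)
#5 VA=0x4C0400F56 (r,kernel):
  L0: frame=0x2B idx=19 entry=0x45007 [P=1 RW=1 US=1 PS=0]
  L1: frame=0x45 idx=2 entry=0x47087 [P=1 RW=1 US=1 PS=1]
  → PA=0x47F56 (huge @L1)  (2 entries read)

Access #5 fault: NONE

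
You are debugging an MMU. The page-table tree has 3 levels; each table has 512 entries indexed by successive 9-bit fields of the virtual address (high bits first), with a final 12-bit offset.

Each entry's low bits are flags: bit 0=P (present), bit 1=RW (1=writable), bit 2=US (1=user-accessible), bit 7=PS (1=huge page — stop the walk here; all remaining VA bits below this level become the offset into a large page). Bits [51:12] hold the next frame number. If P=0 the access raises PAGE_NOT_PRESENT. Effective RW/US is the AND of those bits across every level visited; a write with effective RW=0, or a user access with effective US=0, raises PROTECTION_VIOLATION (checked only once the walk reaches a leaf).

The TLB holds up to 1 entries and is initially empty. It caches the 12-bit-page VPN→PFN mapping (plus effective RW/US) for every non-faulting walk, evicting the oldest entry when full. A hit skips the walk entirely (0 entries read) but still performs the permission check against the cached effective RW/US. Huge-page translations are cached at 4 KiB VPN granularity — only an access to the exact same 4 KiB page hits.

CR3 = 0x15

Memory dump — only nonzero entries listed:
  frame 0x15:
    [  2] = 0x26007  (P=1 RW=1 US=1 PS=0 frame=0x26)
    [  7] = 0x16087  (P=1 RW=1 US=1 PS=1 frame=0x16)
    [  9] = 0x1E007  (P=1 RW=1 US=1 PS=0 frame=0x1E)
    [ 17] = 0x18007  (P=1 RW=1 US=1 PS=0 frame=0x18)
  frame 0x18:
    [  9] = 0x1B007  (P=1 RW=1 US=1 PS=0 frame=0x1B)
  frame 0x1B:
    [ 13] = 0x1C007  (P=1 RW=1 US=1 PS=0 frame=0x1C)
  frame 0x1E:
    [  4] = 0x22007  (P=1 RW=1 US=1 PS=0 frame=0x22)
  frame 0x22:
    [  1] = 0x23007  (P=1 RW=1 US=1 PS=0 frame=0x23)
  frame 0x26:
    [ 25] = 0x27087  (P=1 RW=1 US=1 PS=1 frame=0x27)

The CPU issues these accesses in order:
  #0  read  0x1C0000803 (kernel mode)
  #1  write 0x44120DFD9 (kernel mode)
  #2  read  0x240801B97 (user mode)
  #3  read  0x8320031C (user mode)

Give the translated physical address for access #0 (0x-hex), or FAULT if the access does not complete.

Walk each access:
#0 VA=0x1C0000803 (r,kernel):
  L0: frame=0x15 idx=7 entry=0x16087 [P=1 RW=1 US=1 PS=1]
  → PA=0x16803 (huge @L0)  (1 entries read)
#1 VA=0x44120DFD9 (w,kernel):
  L0: frame=0x15 idx=17 entry=0x18007 [P=1 RW=1 US=1 PS=0]
  L1: frame=0x18 idx=9 entry=0x1B007 [P=1 RW=1 US=1 PS=0]
  L2: frame=0x1B idx=13 entry=0x1C007 [P=1 RW=1 US=1 PS=0]
  → PA=0x1CFD9  (3 entries read)
#2 VA=0x240801B97 (r,user):
  L0: frame=0x15 idx=9 entry=0x1E007 [P=1 RW=1 US=1 PS=0]
  L1: frame=0x1E idx=4 entry=0x22007 [P=1 RW=1 US=1 PS=0]
  L2: frame=0x22 idx=1 entry=0x23007 [P=1 RW=1 US=1 PS=0]
  → PA=0x23B97  (3 entries read)
#3 VA=0x8320031C (r,user):
  L0: frame=0x15 idx=2 entry=0x26007 [P=1 RW=1 US=1 PS=0]
  L1: frame=0x26 idx=25 entry=0x27087 [P=1 RW=1 US=1 PS=1]
  → PA=0x2731C (huge @L1)  (2 entries read)

Access #0 PA: 0x16803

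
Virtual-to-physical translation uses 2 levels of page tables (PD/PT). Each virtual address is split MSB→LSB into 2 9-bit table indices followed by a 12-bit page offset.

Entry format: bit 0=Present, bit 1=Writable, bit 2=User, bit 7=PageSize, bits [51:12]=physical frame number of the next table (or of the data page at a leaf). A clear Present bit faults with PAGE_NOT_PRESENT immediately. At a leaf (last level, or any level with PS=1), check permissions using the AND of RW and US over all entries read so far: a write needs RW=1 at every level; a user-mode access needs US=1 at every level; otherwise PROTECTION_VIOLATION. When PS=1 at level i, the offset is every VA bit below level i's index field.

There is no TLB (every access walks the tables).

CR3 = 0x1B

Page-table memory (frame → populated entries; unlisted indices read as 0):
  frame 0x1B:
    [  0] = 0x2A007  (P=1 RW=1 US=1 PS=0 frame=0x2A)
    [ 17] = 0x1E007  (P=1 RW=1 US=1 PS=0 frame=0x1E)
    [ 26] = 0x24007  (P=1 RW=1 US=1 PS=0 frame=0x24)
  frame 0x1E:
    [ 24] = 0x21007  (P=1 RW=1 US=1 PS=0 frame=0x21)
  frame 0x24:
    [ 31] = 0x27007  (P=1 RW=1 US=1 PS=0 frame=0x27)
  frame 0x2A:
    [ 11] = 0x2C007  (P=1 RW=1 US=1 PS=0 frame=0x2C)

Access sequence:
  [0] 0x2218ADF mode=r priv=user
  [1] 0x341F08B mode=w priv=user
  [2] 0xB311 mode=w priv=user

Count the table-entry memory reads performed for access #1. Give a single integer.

Per-access translation:
#0 VA=0x2218ADF (r,user):
  [0] read 0x1B idx=17: raw=0x1E007 flags P=1 W=1 U=1 S=0
  [1] read 0x1E idx=24: raw=0x21007 flags P=1 W=1 U=1 S=0
  → PA=0x21ADF  (2 entries read)
#1 VA=0x341F08B (w,user):
  [0] read 0x1B idx=26: raw=0x24007 flags P=1 W=1 U=1 S=0
  [1] read 0x24 idx=31: raw=0x27007 flags P=1 W=1 U=1 S=0
  → PA=0x2708B  (2 entries read)
#2 VA=0xB311 (w,user):
  [0] read 0x1B idx=0: raw=0x2A007 flags P=1 W=1 U=1 S=0
  [1] read 0x2A idx=11: raw=0x2C007 flags P=1 W=1 U=1 S=0
  → PA=0x2C311  (2 entries read)

Entries read for #1: 2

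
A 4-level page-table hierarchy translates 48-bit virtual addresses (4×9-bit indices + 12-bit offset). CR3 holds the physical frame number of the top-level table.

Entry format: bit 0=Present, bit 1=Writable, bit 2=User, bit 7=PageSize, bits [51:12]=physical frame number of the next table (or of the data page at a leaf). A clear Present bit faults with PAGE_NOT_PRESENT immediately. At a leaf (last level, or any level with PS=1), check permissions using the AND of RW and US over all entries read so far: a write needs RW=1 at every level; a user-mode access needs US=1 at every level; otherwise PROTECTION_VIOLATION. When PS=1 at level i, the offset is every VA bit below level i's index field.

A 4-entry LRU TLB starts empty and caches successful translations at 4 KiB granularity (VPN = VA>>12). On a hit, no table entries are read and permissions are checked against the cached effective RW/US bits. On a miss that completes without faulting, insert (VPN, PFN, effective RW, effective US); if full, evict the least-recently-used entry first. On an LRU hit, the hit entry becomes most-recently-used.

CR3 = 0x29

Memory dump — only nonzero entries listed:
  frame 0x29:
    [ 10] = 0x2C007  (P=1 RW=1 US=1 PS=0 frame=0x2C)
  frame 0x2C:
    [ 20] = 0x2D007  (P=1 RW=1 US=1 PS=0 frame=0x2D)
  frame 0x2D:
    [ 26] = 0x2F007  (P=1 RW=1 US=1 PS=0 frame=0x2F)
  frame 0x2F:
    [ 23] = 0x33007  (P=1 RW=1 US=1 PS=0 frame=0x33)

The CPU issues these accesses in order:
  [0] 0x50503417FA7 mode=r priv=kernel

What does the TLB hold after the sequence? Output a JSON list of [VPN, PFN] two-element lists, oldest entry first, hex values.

Per-access translation:
#0 VA=0x50503417FA7 (r,kernel):
  L0 @0x29[10] → 0x2C007  P=1,RW=1,US=1,PS=0
  L1 @0x2C[20] → 0x2D007  P=1,RW=1,US=1,PS=0
  L2 @0x2D[26] → 0x2F007  P=1,RW=1,US=1,PS=0
  L3 @0x2F[23] → 0x33007  P=1,RW=1,US=1,PS=0
  → PA=0x33FA7  (4 entries read)

TLB: [["0x50503417", "0x33"]]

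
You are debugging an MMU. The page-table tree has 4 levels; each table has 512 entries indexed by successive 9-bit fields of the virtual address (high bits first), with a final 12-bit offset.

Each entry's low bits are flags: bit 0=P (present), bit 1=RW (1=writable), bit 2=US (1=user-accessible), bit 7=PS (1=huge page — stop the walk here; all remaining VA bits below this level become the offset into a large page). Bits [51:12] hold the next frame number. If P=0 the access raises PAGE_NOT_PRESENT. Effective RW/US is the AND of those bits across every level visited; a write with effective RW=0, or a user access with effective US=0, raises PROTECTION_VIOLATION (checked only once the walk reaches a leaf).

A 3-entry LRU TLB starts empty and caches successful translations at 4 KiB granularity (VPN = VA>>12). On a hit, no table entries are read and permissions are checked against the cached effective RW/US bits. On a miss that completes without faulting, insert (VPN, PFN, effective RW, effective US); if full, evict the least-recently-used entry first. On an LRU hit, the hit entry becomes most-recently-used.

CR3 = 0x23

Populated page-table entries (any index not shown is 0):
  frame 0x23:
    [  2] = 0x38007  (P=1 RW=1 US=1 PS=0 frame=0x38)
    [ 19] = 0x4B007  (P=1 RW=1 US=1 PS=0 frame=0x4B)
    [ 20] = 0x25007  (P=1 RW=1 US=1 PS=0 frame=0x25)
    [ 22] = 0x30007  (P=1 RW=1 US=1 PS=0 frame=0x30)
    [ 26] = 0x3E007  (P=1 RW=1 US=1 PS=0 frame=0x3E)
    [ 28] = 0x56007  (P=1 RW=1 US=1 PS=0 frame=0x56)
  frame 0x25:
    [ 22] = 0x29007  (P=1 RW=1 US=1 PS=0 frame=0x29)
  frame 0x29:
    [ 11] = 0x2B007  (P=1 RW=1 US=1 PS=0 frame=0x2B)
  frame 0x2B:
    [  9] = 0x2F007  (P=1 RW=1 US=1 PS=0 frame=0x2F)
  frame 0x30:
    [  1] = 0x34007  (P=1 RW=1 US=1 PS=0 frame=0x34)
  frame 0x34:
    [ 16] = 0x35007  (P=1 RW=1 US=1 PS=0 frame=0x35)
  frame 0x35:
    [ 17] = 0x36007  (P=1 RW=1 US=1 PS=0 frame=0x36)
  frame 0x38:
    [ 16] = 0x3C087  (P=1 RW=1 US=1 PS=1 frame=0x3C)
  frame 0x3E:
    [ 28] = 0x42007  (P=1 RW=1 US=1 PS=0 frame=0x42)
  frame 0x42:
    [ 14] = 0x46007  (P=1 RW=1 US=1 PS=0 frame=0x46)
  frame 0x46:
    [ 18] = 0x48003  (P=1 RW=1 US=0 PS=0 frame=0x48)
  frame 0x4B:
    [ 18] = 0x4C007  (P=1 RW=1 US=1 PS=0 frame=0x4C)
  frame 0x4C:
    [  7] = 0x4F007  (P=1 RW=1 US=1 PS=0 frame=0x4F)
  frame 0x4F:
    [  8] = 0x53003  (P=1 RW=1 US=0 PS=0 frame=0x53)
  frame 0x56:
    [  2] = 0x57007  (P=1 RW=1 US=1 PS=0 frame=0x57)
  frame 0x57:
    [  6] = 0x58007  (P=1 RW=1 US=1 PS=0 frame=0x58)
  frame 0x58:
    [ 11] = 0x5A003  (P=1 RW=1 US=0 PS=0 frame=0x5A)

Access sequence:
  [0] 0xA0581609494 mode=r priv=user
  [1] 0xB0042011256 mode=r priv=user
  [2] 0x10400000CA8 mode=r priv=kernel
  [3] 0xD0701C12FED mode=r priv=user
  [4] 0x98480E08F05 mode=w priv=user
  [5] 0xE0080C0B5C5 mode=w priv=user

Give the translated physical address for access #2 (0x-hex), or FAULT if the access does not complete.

Per-access translation:
#0 VA=0xA0581609494 (r,user):
  [0] read 0x23 idx=20: raw=0x25007 flags P=1 W=1 U=1 S=0
  [1] read 0x25 idx=22: raw=0x29007 flags P=1 W=1 U=1 S=0
  [2] read 0x29 idx=11: raw=0x2B007 flags P=1 W=1 U=1 S=0
  [3] read 0x2B idx=9: raw=0x2F007 flags P=1 W=1 U=1 S=0
  → PA=0x2F494  (4 entries read)
#1 VA=0xB0042011256 (r,user):
  [0] read 0x23 idx=22: raw=0x30007 flags P=1 W=1 U=1 S=0
  [1] read 0x30 idx=1: raw=0x34007 flags P=1 W=1 U=1 S=0
  [2] read 0x34 idx=16: raw=0x35007 flags P=1 W=1 U=1 S=0
  [3] read 0x35 idx=17: raw=0x36007 flags P=1 W=1 U=1 S=0
  → PA=0x36256  (4 entries read)
#2 VA=0x10400000CA8 (r,kernel):
  [0] read 0x23 idx=2: raw=0x38007 flags P=1 W=1 U=1 S=0
  [1] read 0x38 idx=16: raw=0x3C087 flags P=1 W=1 U=1 S=1
  → PA=0x3CCA8 (huge @L1)  (2 entries read)
#3 VA=0xD0701C12FED (r,user):
  [0] read 0x23 idx=26: raw=0x3E007 flags P=1 W=1 U=1 S=0
  [1] read 0x3E idx=28: raw=0x42007 flags P=1 W=1 U=1 S=0
  [2] read 0x42 idx=14: raw=0x46007 flags P=1 W=1 U=1 S=0
  [3] read 0x46 idx=18: raw=0x48003 flags P=1 W=1 U=0 S=0
  → PROTECTION_VIOLATION  (4 entries read)
#4 VA=0x98480E08F05 (w,user):
  [0] read 0x23 idx=19: raw=0x4B007 flags P=1 W=1 U=1 S=0
  [1] read 0x4B idx=18: raw=0x4C007 flags P=1 W=1 U=1 S=0
  [2] read 0x4C idx=7: raw=0x4F007 flags P=1 W=1 U=1 S=0
  [3] read 0x4F idx=8: raw=0x53003 flags P=1 W=1 U=0 S=0
  → PROTECTION_VIOLATION  (4 entries read)
#5 VA=0xE0080C0B5C5 (w,user):
  [0] read 0x23 idx=28: raw=0x56007 flags P=1 W=1 U=1 S=0
  [1] read 0x56 idx=2: raw=0x57007 flags P=1 W=1 U=1 S=0
  [2] read 0x57 idx=6: raw=0x58007 flags P=1 W=1 U=1 S=0
  [3] read 0x58 idx=11: raw=0x5A003 flags P=1 W=1 U=0 S=0
  → PROTECTION_VIOLATION  (4 entries read)

Access #2 PA: 0x3CCA8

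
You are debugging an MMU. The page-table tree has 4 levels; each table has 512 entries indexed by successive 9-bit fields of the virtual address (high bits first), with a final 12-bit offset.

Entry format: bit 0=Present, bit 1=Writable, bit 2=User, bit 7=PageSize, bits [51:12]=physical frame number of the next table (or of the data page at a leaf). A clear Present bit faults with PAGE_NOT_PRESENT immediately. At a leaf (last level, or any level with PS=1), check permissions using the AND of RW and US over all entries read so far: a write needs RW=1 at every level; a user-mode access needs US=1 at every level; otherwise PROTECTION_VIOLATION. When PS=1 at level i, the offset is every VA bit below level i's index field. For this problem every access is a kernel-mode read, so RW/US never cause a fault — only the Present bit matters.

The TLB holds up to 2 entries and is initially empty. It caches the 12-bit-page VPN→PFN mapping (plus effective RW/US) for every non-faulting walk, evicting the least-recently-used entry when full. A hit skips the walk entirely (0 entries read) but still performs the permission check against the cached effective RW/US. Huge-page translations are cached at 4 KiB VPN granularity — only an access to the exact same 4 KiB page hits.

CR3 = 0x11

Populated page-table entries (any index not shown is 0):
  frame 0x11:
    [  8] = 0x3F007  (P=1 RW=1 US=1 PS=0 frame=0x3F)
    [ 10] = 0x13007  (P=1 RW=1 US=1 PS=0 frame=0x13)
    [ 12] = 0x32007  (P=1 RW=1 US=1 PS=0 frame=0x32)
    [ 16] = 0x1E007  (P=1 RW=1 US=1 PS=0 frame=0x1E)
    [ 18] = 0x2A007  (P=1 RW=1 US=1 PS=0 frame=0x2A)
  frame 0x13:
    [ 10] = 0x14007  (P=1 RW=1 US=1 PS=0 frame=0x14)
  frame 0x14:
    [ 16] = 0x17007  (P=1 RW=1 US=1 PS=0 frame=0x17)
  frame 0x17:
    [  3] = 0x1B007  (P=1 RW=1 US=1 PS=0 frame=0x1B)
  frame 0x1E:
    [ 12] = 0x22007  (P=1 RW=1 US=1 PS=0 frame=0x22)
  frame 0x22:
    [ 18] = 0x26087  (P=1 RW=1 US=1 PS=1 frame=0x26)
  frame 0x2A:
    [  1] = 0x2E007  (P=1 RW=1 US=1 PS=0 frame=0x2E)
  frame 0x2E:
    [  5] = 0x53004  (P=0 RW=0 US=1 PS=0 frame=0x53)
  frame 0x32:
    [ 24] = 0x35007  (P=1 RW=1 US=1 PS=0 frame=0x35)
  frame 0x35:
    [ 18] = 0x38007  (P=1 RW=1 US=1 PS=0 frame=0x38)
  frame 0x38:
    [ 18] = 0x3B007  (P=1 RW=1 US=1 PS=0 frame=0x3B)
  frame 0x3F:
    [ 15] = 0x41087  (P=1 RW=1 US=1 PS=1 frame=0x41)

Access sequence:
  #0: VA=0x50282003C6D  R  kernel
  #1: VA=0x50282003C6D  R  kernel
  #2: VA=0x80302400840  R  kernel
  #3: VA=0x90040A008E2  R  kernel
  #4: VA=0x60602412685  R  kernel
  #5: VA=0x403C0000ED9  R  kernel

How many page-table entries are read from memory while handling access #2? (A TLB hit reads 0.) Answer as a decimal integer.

Per-access translation:
#0 VA=0x50282003C6D (r,kernel):
  L0 @0x11[10] → 0x13007  P=1,RW=1,US=1,PS=0
  L1 @0x13[10] → 0x14007  P=1,RW=1,US=1,PS=0
  L2 @0x14[16] → 0x17007  P=1,RW=1,US=1,PS=0
  L3 @0x17[3] → 0x1B007  P=1,RW=1,US=1,PS=0
  → PA=0x1BC6D  (4 entries read)
#1 VA=0x50282003C6D (r,kernel):
  TLB hit vpn=0x50282003 → PA=0x1BC6D
#2 VA=0x80302400840 (r,kernel):
  L0 @0x11[16] → 0x1E007  P=1,RW=1,US=1,PS=0
  L1 @0x1E[12] → 0x22007  P=1,RW=1,US=1,PS=0
  L2 @0x22[18] → 0x26087  P=1,RW=1,US=1,PS=1
  → PA=0x26840 (huge @L2)  (3 entries read)
#3 VA=0x90040A008E2 (r,kernel):
  L0 @0x11[18] → 0x2A007  P=1,RW=1,US=1,PS=0
  L1 @0x2A[1] → 0x2E007  P=1,RW=1,US=1,PS=0
  L2 @0x2E[5] → 0x53004  P=0,RW=0,US=1,PS=0
  → PAGE_NOT_PRESENT  (3 entries read)
#4 VA=0x60602412685 (r,kernel):
  L0 @0x11[12] → 0x32007  P=1,RW=1,US=1,PS=0
  L1 @0x32[24] → 0x35007  P=1,RW=1,US=1,PS=0
  L2 @0x35[18] → 0x38007  P=1,RW=1,US=1,PS=0
  L3 @0x38[18] → 0x3B007  P=1,RW=1,US=1,PS=0
  → PA=0x3B685  (4 entries read)
#5 VA=0x403C0000ED9 (r,kernel):
  L0 @0x11[8] → 0x3F007  P=1,RW=1,US=1,PS=0
  L1 @0x3F[15] → 0x41087  P=1,RW=1,US=1,PS=1
  → PA=0x41ED9 (huge @L1)  (2 entries read)

Entries read for #2: 3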